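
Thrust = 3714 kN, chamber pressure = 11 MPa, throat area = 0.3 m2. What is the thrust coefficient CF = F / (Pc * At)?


CF = 3714000 / (11e6 * 0.3) = 1.13

1.13


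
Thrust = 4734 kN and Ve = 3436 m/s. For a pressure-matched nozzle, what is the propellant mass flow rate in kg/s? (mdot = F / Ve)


mdot = F / Ve = 4734000 / 3436 = 1377.8 kg/s

1377.8 kg/s


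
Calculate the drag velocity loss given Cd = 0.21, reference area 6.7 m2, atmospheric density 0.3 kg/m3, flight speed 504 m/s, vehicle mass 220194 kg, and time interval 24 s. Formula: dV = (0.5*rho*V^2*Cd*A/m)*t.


D = 0.5 * 0.3 * 504^2 * 0.21 * 6.7 = 53610.08 N
a = 53610.08 / 220194 = 0.2435 m/s2
dV = 0.2435 * 24 = 5.8 m/s

5.8 m/s


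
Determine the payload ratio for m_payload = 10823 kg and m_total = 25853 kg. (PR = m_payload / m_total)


PR = 10823 / 25853 = 0.4186

0.4186


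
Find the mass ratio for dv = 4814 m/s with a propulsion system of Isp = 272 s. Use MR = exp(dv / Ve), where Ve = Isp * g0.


Ve = 272 * 9.81 = 2668.32 m/s
MR = exp(4814 / 2668.32) = 6.075

6.075


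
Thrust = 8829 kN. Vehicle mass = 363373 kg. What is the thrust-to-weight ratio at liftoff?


TWR = 8829000 / (363373 * 9.81) = 2.48

2.48


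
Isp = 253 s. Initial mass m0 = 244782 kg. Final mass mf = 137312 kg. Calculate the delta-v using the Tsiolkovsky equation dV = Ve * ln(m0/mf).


Ve = 253 * 9.81 = 2481.93 m/s
dV = 2481.93 * ln(244782/137312) = 1435 m/s

1435 m/s


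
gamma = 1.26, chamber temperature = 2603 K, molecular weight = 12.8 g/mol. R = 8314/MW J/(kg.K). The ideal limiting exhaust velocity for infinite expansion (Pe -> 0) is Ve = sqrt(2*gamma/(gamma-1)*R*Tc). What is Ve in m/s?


R = 8314 / 12.8 = 649.53 J/(kg.K)
Ve = sqrt(2 * 1.26 / (1.26 - 1) * 649.53 * 2603) = 4048 m/s

4048 m/s


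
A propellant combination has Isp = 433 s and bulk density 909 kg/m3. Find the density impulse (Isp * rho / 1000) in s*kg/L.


rho*Isp = 433 * 909 / 1000 = 394 s*kg/L

394 s*kg/L


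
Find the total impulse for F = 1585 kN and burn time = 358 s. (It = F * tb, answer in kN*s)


It = 1585 * 358 = 567430 kN*s

567430 kN*s


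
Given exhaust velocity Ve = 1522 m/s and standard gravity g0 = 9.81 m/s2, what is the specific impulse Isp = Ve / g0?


Isp = Ve / g0 = 1522 / 9.81 = 155.1 s

155.1 s


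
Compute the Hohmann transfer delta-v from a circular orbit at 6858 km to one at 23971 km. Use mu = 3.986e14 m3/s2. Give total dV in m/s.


V1 = sqrt(mu/r1) = 7623.77 m/s
dV1 = V1*(sqrt(2*r2/(r1+r2)) - 1) = 1883.33 m/s
V2 = sqrt(mu/r2) = 4077.8 m/s
dV2 = V2*(1 - sqrt(2*r1/(r1+r2))) = 1357.86 m/s
Total dV = 3241 m/s

3241 m/s


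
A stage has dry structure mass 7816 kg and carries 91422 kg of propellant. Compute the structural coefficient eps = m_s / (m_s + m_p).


eps = 7816 / (7816 + 91422) = 0.0788

0.0788


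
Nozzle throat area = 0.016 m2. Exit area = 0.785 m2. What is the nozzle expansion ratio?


AR = 0.785 / 0.016 = 49.1

49.1


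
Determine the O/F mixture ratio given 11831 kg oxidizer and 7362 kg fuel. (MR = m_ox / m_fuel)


MR = 11831 / 7362 = 1.61

1.61


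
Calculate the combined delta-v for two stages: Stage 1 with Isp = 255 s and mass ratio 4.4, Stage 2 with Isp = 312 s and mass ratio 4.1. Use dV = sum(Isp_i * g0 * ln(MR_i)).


dV1 = 255 * 9.81 * ln(4.4) = 3706.3 m/s
dV2 = 312 * 9.81 * ln(4.1) = 4318.6 m/s
Total dV = 3706.3 + 4318.6 = 8024.9 m/s ~ 8025 m/s

8025 m/s


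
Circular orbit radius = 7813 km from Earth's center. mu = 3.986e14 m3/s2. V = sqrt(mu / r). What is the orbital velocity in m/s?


V = sqrt(3.986e14 / 7813000) = 7143 m/s

7143 m/s


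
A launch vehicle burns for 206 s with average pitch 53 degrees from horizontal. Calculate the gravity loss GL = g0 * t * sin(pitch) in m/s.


GL = 9.81 * 206 * sin(53 deg) = 1614 m/s

1614 m/s


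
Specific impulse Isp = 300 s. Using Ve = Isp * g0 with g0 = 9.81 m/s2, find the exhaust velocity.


Ve = Isp * g0 = 300 * 9.81 = 2943.0 m/s

2943.0 m/s


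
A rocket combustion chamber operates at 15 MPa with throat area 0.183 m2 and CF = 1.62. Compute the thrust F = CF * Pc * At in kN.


F = 1.62 * 15e6 * 0.183 = 4.4469e+06 N = 4446.9 kN

4446.9 kN


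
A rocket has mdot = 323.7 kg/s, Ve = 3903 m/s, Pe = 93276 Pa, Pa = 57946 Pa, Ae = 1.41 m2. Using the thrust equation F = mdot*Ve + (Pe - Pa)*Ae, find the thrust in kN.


F = 323.7 * 3903 + (93276 - 57946) * 1.41 = 1.3132e+06 N = 1313.2 kN

1313.2 kN


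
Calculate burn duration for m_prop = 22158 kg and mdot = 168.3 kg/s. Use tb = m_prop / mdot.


tb = 22158 / 168.3 = 131.7 s

131.7 s


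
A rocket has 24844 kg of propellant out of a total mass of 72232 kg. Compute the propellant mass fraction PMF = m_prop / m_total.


PMF = 24844 / 72232 = 0.344

0.344


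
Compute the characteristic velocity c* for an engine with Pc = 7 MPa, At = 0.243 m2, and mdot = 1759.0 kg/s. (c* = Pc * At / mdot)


c* = 7e6 * 0.243 / 1759.0 = 967 m/s

967 m/s


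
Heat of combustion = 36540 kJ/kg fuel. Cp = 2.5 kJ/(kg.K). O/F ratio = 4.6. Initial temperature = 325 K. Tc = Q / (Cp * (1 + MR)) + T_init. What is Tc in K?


Tc = 36540 / (2.5 * (1 + 4.6)) + 325 = 2935 K

2935 K


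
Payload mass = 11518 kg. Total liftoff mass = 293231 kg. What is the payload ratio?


PR = 11518 / 293231 = 0.0393

0.0393


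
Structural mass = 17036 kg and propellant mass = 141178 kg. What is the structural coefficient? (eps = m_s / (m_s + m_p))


eps = 17036 / (17036 + 141178) = 0.1077

0.1077


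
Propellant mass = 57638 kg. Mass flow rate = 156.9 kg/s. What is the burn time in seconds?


tb = 57638 / 156.9 = 367.4 s

367.4 s


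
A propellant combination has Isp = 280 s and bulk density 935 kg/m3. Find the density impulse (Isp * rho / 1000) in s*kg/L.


rho*Isp = 280 * 935 / 1000 = 262 s*kg/L

262 s*kg/L


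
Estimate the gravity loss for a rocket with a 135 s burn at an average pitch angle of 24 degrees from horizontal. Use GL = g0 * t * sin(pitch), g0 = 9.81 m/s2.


GL = 9.81 * 135 * sin(24 deg) = 539 m/s

539 m/s


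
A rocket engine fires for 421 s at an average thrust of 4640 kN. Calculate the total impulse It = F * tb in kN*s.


It = 4640 * 421 = 1953440 kN*s

1953440 kN*s


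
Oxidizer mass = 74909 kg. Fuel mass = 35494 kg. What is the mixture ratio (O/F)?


MR = 74909 / 35494 = 2.11

2.11


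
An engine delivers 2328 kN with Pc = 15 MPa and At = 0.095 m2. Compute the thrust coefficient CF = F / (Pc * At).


CF = 2328000 / (15e6 * 0.095) = 1.63

1.63


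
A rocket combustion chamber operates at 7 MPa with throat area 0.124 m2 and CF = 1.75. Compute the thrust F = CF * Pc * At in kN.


F = 1.75 * 7e6 * 0.124 = 1.5190e+06 N = 1519.0 kN

1519.0 kN


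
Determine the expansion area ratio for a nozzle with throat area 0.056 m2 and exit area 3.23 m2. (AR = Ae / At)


AR = 3.23 / 0.056 = 57.7

57.7


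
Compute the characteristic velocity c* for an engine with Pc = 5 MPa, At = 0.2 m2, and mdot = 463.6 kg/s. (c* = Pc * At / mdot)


c* = 5e6 * 0.2 / 463.6 = 2157 m/s

2157 m/s


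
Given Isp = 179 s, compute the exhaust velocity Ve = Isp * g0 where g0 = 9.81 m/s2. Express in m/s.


Ve = Isp * g0 = 179 * 9.81 = 1756.0 m/s

1756.0 m/s


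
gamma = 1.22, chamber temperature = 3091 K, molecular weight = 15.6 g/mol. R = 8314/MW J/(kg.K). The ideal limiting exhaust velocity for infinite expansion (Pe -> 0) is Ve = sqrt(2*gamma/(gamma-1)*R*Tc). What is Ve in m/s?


R = 8314 / 15.6 = 532.95 J/(kg.K)
Ve = sqrt(2 * 1.22 / (1.22 - 1) * 532.95 * 3091) = 4274 m/s

4274 m/s


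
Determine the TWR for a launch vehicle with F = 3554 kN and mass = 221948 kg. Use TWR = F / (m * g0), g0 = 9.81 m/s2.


TWR = 3554000 / (221948 * 9.81) = 1.63

1.63


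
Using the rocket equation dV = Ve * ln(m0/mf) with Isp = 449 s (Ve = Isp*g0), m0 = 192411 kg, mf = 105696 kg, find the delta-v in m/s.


Ve = 449 * 9.81 = 4404.69 m/s
dV = 4404.69 * ln(192411/105696) = 2639 m/s

2639 m/s


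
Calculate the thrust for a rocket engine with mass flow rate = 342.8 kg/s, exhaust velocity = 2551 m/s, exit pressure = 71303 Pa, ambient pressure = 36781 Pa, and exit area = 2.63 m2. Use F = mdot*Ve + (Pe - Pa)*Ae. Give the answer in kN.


F = 342.8 * 2551 + (71303 - 36781) * 2.63 = 965276.0 N = 965.3 kN

965.3 kN


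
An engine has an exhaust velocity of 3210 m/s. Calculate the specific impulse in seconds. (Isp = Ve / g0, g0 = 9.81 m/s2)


Isp = Ve / g0 = 3210 / 9.81 = 327.2 s

327.2 s


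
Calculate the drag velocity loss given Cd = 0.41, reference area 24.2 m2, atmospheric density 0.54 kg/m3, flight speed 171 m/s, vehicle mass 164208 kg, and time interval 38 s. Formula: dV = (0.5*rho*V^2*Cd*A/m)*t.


D = 0.5 * 0.54 * 171^2 * 0.41 * 24.2 = 78334.88 N
a = 78334.88 / 164208 = 0.477 m/s2
dV = 0.477 * 38 = 18.1 m/s

18.1 m/s


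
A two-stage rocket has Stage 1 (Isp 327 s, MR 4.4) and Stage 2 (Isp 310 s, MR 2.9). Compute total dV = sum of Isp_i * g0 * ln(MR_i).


dV1 = 327 * 9.81 * ln(4.4) = 4752.8 m/s
dV2 = 310 * 9.81 * ln(2.9) = 3237.9 m/s
Total dV = 4752.8 + 3237.9 = 7990.7 m/s ~ 7991 m/s

7991 m/s


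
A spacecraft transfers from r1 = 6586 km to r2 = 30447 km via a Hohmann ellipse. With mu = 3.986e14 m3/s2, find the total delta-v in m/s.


V1 = sqrt(mu/r1) = 7779.61 m/s
dV1 = V1*(sqrt(2*r2/(r1+r2)) - 1) = 2196.26 m/s
V2 = sqrt(mu/r2) = 3618.23 m/s
dV2 = V2*(1 - sqrt(2*r1/(r1+r2))) = 1460.35 m/s
Total dV = 3657 m/s

3657 m/s


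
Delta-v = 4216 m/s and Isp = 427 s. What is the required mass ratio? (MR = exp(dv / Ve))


Ve = 427 * 9.81 = 4188.87 m/s
MR = exp(4216 / 4188.87) = 2.736

2.736


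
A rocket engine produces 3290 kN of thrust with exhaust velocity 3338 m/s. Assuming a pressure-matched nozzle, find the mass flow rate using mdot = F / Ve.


mdot = F / Ve = 3290000 / 3338 = 985.6 kg/s

985.6 kg/s


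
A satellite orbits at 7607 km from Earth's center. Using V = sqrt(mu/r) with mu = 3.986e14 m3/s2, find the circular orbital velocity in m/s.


V = sqrt(3.986e14 / 7607000) = 7239 m/s

7239 m/s


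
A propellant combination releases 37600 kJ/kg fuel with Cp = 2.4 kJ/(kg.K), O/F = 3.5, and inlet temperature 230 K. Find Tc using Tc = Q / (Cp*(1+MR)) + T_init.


Tc = 37600 / (2.4 * (1 + 3.5)) + 230 = 3711 K

3711 K


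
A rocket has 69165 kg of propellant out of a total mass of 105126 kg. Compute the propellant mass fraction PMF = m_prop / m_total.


PMF = 69165 / 105126 = 0.658

0.658


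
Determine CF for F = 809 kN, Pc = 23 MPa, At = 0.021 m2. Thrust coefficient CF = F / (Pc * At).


CF = 809000 / (23e6 * 0.021) = 1.67

1.67


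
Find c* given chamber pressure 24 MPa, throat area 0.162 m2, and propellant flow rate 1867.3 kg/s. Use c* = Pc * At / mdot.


c* = 24e6 * 0.162 / 1867.3 = 2082 m/s

2082 m/s


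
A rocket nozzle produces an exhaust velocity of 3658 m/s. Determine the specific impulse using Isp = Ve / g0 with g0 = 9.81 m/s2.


Isp = Ve / g0 = 3658 / 9.81 = 372.9 s

372.9 s


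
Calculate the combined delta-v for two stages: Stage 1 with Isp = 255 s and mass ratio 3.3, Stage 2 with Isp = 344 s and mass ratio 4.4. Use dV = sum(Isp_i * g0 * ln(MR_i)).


dV1 = 255 * 9.81 * ln(3.3) = 2986.7 m/s
dV2 = 344 * 9.81 * ln(4.4) = 4999.9 m/s
Total dV = 2986.7 + 4999.9 = 7986.6 m/s ~ 7987 m/s

7987 m/s


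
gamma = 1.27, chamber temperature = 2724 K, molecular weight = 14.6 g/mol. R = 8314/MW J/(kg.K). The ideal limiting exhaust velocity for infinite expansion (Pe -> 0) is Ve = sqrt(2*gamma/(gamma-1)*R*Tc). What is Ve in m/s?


R = 8314 / 14.6 = 569.45 J/(kg.K)
Ve = sqrt(2 * 1.27 / (1.27 - 1) * 569.45 * 2724) = 3820 m/s

3820 m/s


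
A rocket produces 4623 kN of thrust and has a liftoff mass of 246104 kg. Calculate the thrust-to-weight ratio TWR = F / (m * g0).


TWR = 4623000 / (246104 * 9.81) = 1.91

1.91


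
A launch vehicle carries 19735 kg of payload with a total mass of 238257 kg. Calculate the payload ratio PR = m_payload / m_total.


PR = 19735 / 238257 = 0.0828

0.0828


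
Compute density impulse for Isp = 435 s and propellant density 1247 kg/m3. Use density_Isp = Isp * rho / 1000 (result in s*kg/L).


rho*Isp = 435 * 1247 / 1000 = 542 s*kg/L

542 s*kg/L


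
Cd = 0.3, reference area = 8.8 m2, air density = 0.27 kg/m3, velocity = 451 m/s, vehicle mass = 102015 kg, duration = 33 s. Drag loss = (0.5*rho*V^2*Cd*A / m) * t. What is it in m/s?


D = 0.5 * 0.27 * 451^2 * 0.3 * 8.8 = 72492.12 N
a = 72492.12 / 102015 = 0.7106 m/s2
dV = 0.7106 * 33 = 23.4 m/s

23.4 m/s


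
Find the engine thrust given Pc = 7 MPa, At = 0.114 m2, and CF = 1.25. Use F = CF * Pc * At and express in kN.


F = 1.25 * 7e6 * 0.114 = 997500.0 N = 997.5 kN

997.5 kN


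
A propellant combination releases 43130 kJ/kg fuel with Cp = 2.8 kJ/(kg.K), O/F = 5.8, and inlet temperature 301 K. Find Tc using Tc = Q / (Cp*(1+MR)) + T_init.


Tc = 43130 / (2.8 * (1 + 5.8)) + 301 = 2566 K

2566 K


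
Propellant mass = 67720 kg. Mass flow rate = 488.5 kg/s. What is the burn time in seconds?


tb = 67720 / 488.5 = 138.6 s

138.6 s


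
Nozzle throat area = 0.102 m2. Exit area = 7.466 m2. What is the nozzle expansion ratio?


AR = 7.466 / 0.102 = 73.2

73.2


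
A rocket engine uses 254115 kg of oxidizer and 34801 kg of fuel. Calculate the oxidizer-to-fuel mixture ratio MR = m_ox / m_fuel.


MR = 254115 / 34801 = 7.3

7.3


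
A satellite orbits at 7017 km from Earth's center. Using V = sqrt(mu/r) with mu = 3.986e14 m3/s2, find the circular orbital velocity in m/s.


V = sqrt(3.986e14 / 7017000) = 7537 m/s

7537 m/s


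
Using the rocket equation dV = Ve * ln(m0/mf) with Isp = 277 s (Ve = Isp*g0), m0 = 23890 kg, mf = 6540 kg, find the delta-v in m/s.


Ve = 277 * 9.81 = 2717.37 m/s
dV = 2717.37 * ln(23890/6540) = 3520 m/s

3520 m/s


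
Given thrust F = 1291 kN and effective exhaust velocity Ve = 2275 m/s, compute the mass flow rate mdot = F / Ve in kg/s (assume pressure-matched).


mdot = F / Ve = 1291000 / 2275 = 567.5 kg/s

567.5 kg/s


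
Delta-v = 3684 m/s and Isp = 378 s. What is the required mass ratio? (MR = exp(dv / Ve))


Ve = 378 * 9.81 = 3708.18 m/s
MR = exp(3684 / 3708.18) = 2.701

2.701


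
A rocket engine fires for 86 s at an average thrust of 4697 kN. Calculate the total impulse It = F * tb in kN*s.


It = 4697 * 86 = 403942 kN*s

403942 kN*s


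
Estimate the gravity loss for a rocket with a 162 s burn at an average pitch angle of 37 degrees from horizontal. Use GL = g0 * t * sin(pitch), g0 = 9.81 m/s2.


GL = 9.81 * 162 * sin(37 deg) = 956 m/s

956 m/s


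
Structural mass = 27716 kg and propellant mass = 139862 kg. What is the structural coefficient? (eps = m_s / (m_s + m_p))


eps = 27716 / (27716 + 139862) = 0.1654

0.1654


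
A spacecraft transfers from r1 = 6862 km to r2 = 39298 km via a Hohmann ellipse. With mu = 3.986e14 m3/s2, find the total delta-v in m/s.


V1 = sqrt(mu/r1) = 7621.55 m/s
dV1 = V1*(sqrt(2*r2/(r1+r2)) - 1) = 2323.58 m/s
V2 = sqrt(mu/r2) = 3184.81 m/s
dV2 = V2*(1 - sqrt(2*r1/(r1+r2))) = 1448.24 m/s
Total dV = 3772 m/s

3772 m/s


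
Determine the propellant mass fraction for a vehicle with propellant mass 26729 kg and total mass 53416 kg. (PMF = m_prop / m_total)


PMF = 26729 / 53416 = 0.5

0.5


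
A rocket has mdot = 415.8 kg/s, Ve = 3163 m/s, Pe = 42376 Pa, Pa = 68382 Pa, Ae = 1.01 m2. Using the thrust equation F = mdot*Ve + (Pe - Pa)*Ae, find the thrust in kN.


F = 415.8 * 3163 + (42376 - 68382) * 1.01 = 1.2889e+06 N = 1288.9 kN

1288.9 kN


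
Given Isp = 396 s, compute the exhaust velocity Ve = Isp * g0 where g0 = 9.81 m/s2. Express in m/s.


Ve = Isp * g0 = 396 * 9.81 = 3884.8 m/s

3884.8 m/s


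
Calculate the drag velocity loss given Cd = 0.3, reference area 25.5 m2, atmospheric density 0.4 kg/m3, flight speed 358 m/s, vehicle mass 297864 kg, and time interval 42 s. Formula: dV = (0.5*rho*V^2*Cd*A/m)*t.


D = 0.5 * 0.4 * 358^2 * 0.3 * 25.5 = 196090.92 N
a = 196090.92 / 297864 = 0.6583 m/s2
dV = 0.6583 * 42 = 27.6 m/s

27.6 m/s


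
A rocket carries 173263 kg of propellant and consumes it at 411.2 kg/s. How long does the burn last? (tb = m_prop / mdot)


tb = 173263 / 411.2 = 421.4 s

421.4 s


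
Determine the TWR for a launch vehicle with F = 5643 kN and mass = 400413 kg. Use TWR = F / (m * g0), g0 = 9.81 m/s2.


TWR = 5643000 / (400413 * 9.81) = 1.44

1.44


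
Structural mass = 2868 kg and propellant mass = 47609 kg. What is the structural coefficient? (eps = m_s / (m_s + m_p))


eps = 2868 / (2868 + 47609) = 0.0568

0.0568


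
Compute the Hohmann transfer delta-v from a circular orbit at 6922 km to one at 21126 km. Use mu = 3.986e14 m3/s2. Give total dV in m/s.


V1 = sqrt(mu/r1) = 7588.45 m/s
dV1 = V1*(sqrt(2*r2/(r1+r2)) - 1) = 1725.32 m/s
V2 = sqrt(mu/r2) = 4343.7 m/s
dV2 = V2*(1 - sqrt(2*r1/(r1+r2))) = 1292.02 m/s
Total dV = 3017 m/s

3017 m/s


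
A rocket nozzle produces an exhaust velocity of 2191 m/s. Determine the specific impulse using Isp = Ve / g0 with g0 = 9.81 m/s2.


Isp = Ve / g0 = 2191 / 9.81 = 223.3 s

223.3 s


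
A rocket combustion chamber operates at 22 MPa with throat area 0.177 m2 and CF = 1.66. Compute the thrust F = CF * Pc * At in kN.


F = 1.66 * 22e6 * 0.177 = 6.4640e+06 N = 6464.0 kN

6464.0 kN


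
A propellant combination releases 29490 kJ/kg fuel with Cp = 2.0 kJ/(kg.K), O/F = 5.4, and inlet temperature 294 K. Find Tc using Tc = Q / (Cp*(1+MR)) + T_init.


Tc = 29490 / (2.0 * (1 + 5.4)) + 294 = 2598 K

2598 K


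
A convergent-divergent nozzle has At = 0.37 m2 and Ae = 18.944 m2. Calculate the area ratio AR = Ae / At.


AR = 18.944 / 0.37 = 51.2

51.2


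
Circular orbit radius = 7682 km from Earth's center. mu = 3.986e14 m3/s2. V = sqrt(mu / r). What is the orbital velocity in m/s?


V = sqrt(3.986e14 / 7682000) = 7203 m/s

7203 m/s


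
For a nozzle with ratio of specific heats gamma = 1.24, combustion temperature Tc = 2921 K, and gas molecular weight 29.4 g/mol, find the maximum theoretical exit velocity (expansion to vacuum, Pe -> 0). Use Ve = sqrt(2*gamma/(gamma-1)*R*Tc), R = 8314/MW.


R = 8314 / 29.4 = 282.79 J/(kg.K)
Ve = sqrt(2 * 1.24 / (1.24 - 1) * 282.79 * 2921) = 2922 m/s

2922 m/s


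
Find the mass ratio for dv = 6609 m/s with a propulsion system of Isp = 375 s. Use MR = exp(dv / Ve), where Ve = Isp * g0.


Ve = 375 * 9.81 = 3678.75 m/s
MR = exp(6609 / 3678.75) = 6.029

6.029


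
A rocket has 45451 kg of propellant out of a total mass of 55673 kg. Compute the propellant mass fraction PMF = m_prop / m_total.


PMF = 45451 / 55673 = 0.816

0.816


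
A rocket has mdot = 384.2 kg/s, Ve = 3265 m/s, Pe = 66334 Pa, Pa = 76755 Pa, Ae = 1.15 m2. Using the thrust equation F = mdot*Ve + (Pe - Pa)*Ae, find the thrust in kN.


F = 384.2 * 3265 + (66334 - 76755) * 1.15 = 1.2424e+06 N = 1242.4 kN

1242.4 kN


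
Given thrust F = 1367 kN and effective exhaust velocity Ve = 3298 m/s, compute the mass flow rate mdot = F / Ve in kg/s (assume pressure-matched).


mdot = F / Ve = 1367000 / 3298 = 414.5 kg/s

414.5 kg/s


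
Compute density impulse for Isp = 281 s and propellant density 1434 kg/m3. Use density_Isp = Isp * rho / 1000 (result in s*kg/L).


rho*Isp = 281 * 1434 / 1000 = 403 s*kg/L

403 s*kg/L


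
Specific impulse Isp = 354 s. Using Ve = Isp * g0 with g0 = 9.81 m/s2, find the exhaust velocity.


Ve = Isp * g0 = 354 * 9.81 = 3472.7 m/s

3472.7 m/s


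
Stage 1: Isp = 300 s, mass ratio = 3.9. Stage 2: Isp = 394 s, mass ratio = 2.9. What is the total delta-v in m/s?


dV1 = 300 * 9.81 * ln(3.9) = 4005.4 m/s
dV2 = 394 * 9.81 * ln(2.9) = 4115.3 m/s
Total dV = 4005.4 + 4115.3 = 8120.7 m/s ~ 8121 m/s

8121 m/s


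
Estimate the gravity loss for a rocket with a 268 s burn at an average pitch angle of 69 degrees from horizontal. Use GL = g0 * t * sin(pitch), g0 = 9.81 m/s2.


GL = 9.81 * 268 * sin(69 deg) = 2454 m/s

2454 m/s


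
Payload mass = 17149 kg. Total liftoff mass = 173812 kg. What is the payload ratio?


PR = 17149 / 173812 = 0.0987

0.0987


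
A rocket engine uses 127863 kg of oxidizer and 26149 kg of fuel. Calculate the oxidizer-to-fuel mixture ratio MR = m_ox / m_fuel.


MR = 127863 / 26149 = 4.89

4.89


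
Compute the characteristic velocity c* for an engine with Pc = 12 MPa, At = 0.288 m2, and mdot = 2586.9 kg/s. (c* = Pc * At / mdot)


c* = 12e6 * 0.288 / 2586.9 = 1336 m/s

1336 m/s


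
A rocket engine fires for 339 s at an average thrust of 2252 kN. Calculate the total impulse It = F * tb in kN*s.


It = 2252 * 339 = 763428 kN*s

763428 kN*s


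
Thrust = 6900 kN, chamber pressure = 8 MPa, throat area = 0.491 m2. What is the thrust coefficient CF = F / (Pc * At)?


CF = 6900000 / (8e6 * 0.491) = 1.76

1.76


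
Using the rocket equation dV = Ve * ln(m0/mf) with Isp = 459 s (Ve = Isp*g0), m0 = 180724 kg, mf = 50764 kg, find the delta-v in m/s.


Ve = 459 * 9.81 = 4502.79 m/s
dV = 4502.79 * ln(180724/50764) = 5718 m/s

5718 m/s


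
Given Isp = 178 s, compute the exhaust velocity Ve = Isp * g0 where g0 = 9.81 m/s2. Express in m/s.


Ve = Isp * g0 = 178 * 9.81 = 1746.2 m/s

1746.2 m/s


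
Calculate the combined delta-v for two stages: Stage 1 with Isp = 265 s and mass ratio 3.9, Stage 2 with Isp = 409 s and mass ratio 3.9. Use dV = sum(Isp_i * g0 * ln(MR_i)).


dV1 = 265 * 9.81 * ln(3.9) = 3538.1 m/s
dV2 = 409 * 9.81 * ln(3.9) = 5460.6 m/s
Total dV = 3538.1 + 5460.6 = 8998.7 m/s ~ 8999 m/s

8999 m/s


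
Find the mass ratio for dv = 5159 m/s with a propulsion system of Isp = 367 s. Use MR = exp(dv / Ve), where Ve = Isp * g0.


Ve = 367 * 9.81 = 3600.27 m/s
MR = exp(5159 / 3600.27) = 4.191

4.191


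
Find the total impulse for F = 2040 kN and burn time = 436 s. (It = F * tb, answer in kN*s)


It = 2040 * 436 = 889440 kN*s

889440 kN*s


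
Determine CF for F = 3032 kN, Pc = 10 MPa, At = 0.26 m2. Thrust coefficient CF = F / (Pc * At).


CF = 3032000 / (10e6 * 0.26) = 1.17

1.17


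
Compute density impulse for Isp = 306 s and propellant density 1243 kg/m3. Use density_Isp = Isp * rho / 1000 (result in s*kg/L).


rho*Isp = 306 * 1243 / 1000 = 380 s*kg/L

380 s*kg/L


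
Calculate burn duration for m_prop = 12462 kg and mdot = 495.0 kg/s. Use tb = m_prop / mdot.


tb = 12462 / 495.0 = 25.2 s

25.2 s


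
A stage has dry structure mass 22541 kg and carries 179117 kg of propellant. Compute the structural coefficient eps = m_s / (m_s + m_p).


eps = 22541 / (22541 + 179117) = 0.1118

0.1118


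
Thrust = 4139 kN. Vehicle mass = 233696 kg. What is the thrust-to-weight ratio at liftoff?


TWR = 4139000 / (233696 * 9.81) = 1.81

1.81


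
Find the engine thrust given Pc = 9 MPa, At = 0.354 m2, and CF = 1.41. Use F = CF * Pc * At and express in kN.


F = 1.41 * 9e6 * 0.354 = 4.4923e+06 N = 4492.3 kN

4492.3 kN


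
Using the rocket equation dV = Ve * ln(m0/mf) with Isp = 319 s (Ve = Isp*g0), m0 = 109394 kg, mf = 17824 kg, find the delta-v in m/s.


Ve = 319 * 9.81 = 3129.39 m/s
dV = 3129.39 * ln(109394/17824) = 5678 m/s

5678 m/s


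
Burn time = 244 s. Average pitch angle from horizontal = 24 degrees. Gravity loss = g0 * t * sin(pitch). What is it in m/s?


GL = 9.81 * 244 * sin(24 deg) = 974 m/s

974 m/s


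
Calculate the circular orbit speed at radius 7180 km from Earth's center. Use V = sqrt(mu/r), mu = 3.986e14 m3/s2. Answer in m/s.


V = sqrt(3.986e14 / 7180000) = 7451 m/s

7451 m/s


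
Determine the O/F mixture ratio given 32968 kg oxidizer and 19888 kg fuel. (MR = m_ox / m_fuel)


MR = 32968 / 19888 = 1.66

1.66


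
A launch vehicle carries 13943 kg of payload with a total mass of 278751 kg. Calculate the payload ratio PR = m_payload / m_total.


PR = 13943 / 278751 = 0.05

0.05


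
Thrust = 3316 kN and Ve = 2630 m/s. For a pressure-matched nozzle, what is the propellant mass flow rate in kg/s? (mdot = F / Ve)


mdot = F / Ve = 3316000 / 2630 = 1260.8 kg/s

1260.8 kg/s


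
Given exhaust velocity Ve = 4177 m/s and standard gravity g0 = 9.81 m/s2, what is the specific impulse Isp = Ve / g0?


Isp = Ve / g0 = 4177 / 9.81 = 425.8 s

425.8 s


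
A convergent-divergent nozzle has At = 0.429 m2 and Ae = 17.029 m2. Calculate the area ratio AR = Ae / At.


AR = 17.029 / 0.429 = 39.7

39.7


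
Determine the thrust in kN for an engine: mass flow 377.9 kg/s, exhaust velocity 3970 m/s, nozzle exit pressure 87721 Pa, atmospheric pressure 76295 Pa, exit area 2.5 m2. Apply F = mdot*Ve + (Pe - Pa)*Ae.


F = 377.9 * 3970 + (87721 - 76295) * 2.5 = 1.5288e+06 N = 1528.8 kN

1528.8 kN


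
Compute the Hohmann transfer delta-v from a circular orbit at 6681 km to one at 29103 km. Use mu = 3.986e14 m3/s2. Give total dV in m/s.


V1 = sqrt(mu/r1) = 7724.1 m/s
dV1 = V1*(sqrt(2*r2/(r1+r2)) - 1) = 2127.06 m/s
V2 = sqrt(mu/r2) = 3700.84 m/s
dV2 = V2*(1 - sqrt(2*r1/(r1+r2))) = 1439.36 m/s
Total dV = 3566 m/s

3566 m/s


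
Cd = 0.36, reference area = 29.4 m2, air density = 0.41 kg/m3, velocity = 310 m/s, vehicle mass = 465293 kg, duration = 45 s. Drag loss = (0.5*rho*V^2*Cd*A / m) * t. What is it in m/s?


D = 0.5 * 0.41 * 310^2 * 0.36 * 29.4 = 208510.09 N
a = 208510.09 / 465293 = 0.4481 m/s2
dV = 0.4481 * 45 = 20.2 m/s

20.2 m/s


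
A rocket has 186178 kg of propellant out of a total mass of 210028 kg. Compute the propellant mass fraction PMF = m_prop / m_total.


PMF = 186178 / 210028 = 0.886

0.886


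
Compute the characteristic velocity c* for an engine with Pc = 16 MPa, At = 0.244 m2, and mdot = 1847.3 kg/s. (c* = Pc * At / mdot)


c* = 16e6 * 0.244 / 1847.3 = 2113 m/s

2113 m/s


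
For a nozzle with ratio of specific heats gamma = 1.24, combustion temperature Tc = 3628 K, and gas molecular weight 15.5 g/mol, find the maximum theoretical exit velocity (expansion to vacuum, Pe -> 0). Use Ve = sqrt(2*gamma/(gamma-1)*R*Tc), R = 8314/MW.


R = 8314 / 15.5 = 536.39 J/(kg.K)
Ve = sqrt(2 * 1.24 / (1.24 - 1) * 536.39 * 3628) = 4484 m/s

4484 m/s


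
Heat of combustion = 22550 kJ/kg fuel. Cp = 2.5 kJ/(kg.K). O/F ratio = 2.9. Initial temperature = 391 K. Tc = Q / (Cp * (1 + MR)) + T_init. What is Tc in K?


Tc = 22550 / (2.5 * (1 + 2.9)) + 391 = 2704 K

2704 K


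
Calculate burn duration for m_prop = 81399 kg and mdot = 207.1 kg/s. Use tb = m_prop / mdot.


tb = 81399 / 207.1 = 393.0 s

393.0 s


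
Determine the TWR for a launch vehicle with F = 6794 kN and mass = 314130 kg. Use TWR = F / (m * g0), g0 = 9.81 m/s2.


TWR = 6794000 / (314130 * 9.81) = 2.2

2.2


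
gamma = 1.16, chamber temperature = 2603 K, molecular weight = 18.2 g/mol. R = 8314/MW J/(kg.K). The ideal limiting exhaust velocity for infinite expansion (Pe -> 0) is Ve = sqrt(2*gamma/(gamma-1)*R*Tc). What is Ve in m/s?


R = 8314 / 18.2 = 456.81 J/(kg.K)
Ve = sqrt(2 * 1.16 / (1.16 - 1) * 456.81 * 2603) = 4152 m/s

4152 m/s


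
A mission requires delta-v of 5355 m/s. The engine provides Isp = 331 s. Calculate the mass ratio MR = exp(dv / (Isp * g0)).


Ve = 331 * 9.81 = 3247.11 m/s
MR = exp(5355 / 3247.11) = 5.203

5.203


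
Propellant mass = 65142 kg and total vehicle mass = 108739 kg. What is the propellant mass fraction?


PMF = 65142 / 108739 = 0.599

0.599


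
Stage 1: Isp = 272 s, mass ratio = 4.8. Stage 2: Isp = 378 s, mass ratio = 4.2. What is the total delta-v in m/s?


dV1 = 272 * 9.81 * ln(4.8) = 4185.6 m/s
dV2 = 378 * 9.81 * ln(4.2) = 5321.6 m/s
Total dV = 4185.6 + 5321.6 = 9507.2 m/s ~ 9507 m/s

9507 m/s


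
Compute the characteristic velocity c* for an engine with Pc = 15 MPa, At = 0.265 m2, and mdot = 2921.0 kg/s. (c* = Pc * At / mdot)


c* = 15e6 * 0.265 / 2921.0 = 1361 m/s

1361 m/s


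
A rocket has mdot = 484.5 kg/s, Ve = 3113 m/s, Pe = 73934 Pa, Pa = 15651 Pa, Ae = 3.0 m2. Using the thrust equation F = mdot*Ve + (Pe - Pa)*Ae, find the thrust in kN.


F = 484.5 * 3113 + (73934 - 15651) * 3.0 = 1.6831e+06 N = 1683.1 kN

1683.1 kN


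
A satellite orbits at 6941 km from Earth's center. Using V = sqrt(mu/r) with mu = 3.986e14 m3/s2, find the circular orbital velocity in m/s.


V = sqrt(3.986e14 / 6941000) = 7578 m/s

7578 m/s


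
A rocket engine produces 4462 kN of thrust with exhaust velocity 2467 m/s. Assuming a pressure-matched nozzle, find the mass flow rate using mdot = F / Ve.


mdot = F / Ve = 4462000 / 2467 = 1808.7 kg/s

1808.7 kg/s


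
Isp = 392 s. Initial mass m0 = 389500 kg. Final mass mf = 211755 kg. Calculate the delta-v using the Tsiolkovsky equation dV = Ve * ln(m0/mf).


Ve = 392 * 9.81 = 3845.52 m/s
dV = 3845.52 * ln(389500/211755) = 2344 m/s

2344 m/s


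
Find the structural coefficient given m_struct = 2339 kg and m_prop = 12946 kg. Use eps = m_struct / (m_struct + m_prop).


eps = 2339 / (2339 + 12946) = 0.153

0.153


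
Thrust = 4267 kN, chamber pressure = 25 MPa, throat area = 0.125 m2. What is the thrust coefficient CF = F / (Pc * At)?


CF = 4267000 / (25e6 * 0.125) = 1.37

1.37


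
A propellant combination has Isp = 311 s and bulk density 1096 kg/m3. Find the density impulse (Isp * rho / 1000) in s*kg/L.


rho*Isp = 311 * 1096 / 1000 = 341 s*kg/L

341 s*kg/L


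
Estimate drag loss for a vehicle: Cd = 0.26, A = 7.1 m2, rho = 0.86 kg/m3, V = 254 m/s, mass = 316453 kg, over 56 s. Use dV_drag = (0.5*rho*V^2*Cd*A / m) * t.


D = 0.5 * 0.86 * 254^2 * 0.26 * 7.1 = 51211.51 N
a = 51211.51 / 316453 = 0.1618 m/s2
dV = 0.1618 * 56 = 9.1 m/s

9.1 m/s


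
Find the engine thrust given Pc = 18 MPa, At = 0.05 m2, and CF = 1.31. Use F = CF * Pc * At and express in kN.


F = 1.31 * 18e6 * 0.05 = 1.1790e+06 N = 1179.0 kN

1179.0 kN


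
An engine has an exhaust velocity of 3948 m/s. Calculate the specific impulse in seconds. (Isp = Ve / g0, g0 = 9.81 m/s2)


Isp = Ve / g0 = 3948 / 9.81 = 402.4 s

402.4 s


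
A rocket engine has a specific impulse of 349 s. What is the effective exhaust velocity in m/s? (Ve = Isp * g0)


Ve = Isp * g0 = 349 * 9.81 = 3423.7 m/s

3423.7 m/s


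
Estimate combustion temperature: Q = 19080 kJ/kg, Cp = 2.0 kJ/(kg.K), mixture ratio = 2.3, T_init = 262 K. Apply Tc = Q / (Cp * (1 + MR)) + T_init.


Tc = 19080 / (2.0 * (1 + 2.3)) + 262 = 3153 K

3153 K


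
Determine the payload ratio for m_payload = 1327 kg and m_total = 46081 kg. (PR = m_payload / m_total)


PR = 1327 / 46081 = 0.0288

0.0288


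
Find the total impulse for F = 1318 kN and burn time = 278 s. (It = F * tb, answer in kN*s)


It = 1318 * 278 = 366404 kN*s

366404 kN*s


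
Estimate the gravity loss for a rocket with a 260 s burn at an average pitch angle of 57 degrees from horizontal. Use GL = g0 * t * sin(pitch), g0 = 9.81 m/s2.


GL = 9.81 * 260 * sin(57 deg) = 2139 m/s

2139 m/s


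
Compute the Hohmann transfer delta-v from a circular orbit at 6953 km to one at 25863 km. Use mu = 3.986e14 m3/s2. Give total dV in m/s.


V1 = sqrt(mu/r1) = 7571.51 m/s
dV1 = V1*(sqrt(2*r2/(r1+r2)) - 1) = 1934.41 m/s
V2 = sqrt(mu/r2) = 3925.81 m/s
dV2 = V2*(1 - sqrt(2*r1/(r1+r2))) = 1370.24 m/s
Total dV = 3305 m/s

3305 m/s


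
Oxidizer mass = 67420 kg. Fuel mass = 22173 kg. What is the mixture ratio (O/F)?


MR = 67420 / 22173 = 3.04

3.04


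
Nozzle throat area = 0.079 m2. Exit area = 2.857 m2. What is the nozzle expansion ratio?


AR = 2.857 / 0.079 = 36.2

36.2


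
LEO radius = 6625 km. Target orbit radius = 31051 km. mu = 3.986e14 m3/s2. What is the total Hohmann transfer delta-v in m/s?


V1 = sqrt(mu/r1) = 7756.68 m/s
dV1 = V1*(sqrt(2*r2/(r1+r2)) - 1) = 2201.87 m/s
V2 = sqrt(mu/r2) = 3582.87 m/s
dV2 = V2*(1 - sqrt(2*r1/(r1+r2))) = 1458.13 m/s
Total dV = 3660 m/s

3660 m/s


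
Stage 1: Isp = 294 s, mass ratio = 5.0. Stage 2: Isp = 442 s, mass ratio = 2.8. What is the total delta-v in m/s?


dV1 = 294 * 9.81 * ln(5.0) = 4641.8 m/s
dV2 = 442 * 9.81 * ln(2.8) = 4464.5 m/s
Total dV = 4641.8 + 4464.5 = 9106.3 m/s ~ 9106 m/s

9106 m/s


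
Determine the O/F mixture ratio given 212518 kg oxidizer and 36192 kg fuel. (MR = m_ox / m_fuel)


MR = 212518 / 36192 = 5.87

5.87


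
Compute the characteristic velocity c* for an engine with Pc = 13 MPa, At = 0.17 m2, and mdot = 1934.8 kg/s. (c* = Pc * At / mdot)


c* = 13e6 * 0.17 / 1934.8 = 1142 m/s

1142 m/s


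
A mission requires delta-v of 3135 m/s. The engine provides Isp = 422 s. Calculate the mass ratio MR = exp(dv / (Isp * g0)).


Ve = 422 * 9.81 = 4139.82 m/s
MR = exp(3135 / 4139.82) = 2.132

2.132


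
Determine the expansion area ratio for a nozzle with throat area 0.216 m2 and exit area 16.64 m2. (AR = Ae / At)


AR = 16.64 / 0.216 = 77.0

77.0


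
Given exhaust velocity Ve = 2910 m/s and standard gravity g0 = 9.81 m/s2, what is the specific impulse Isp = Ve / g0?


Isp = Ve / g0 = 2910 / 9.81 = 296.6 s

296.6 s


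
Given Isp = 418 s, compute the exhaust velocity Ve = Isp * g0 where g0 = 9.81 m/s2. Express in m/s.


Ve = Isp * g0 = 418 * 9.81 = 4100.6 m/s

4100.6 m/s


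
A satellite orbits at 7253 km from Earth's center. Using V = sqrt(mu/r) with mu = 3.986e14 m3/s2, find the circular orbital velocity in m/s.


V = sqrt(3.986e14 / 7253000) = 7413 m/s

7413 m/s


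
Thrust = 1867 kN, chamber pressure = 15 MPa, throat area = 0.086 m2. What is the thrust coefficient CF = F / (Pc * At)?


CF = 1867000 / (15e6 * 0.086) = 1.45

1.45


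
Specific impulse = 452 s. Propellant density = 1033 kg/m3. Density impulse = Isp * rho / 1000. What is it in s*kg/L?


rho*Isp = 452 * 1033 / 1000 = 467 s*kg/L

467 s*kg/L


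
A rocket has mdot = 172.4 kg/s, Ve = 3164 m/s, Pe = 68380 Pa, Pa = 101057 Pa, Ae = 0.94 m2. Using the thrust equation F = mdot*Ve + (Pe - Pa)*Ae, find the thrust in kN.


F = 172.4 * 3164 + (68380 - 101057) * 0.94 = 514757.0 N = 514.8 kN

514.8 kN


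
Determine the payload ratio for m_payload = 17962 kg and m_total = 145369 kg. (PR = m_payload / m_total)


PR = 17962 / 145369 = 0.1236

0.1236


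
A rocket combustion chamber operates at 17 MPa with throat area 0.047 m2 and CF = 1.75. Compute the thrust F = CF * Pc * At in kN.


F = 1.75 * 17e6 * 0.047 = 1.3982e+06 N = 1398.2 kN

1398.2 kN


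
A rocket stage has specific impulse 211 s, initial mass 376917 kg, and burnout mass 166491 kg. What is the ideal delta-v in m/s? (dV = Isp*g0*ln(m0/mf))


Ve = 211 * 9.81 = 2069.91 m/s
dV = 2069.91 * ln(376917/166491) = 1691 m/s

1691 m/s


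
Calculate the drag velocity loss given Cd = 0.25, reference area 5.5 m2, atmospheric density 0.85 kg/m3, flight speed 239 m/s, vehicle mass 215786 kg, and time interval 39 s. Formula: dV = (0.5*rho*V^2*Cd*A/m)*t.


D = 0.5 * 0.85 * 239^2 * 0.25 * 5.5 = 33380.08 N
a = 33380.08 / 215786 = 0.1547 m/s2
dV = 0.1547 * 39 = 6.0 m/s

6.0 m/s


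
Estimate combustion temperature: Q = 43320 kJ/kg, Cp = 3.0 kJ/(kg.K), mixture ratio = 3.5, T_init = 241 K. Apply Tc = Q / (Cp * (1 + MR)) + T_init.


Tc = 43320 / (3.0 * (1 + 3.5)) + 241 = 3450 K

3450 K


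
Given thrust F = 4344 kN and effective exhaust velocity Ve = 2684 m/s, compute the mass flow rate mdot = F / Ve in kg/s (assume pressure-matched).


mdot = F / Ve = 4344000 / 2684 = 1618.5 kg/s

1618.5 kg/s


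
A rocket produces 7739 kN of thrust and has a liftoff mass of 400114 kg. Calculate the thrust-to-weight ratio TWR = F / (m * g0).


TWR = 7739000 / (400114 * 9.81) = 1.97

1.97


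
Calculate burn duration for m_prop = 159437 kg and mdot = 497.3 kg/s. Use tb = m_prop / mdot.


tb = 159437 / 497.3 = 320.6 s

320.6 s


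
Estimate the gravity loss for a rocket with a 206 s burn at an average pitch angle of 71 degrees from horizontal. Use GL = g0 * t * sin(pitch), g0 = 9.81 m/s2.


GL = 9.81 * 206 * sin(71 deg) = 1911 m/s

1911 m/s


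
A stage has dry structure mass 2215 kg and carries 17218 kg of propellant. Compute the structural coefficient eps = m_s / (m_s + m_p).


eps = 2215 / (2215 + 17218) = 0.114

0.114


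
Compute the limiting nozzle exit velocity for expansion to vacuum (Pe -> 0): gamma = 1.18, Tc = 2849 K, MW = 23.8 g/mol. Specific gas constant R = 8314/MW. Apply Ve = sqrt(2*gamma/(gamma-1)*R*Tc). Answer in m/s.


R = 8314 / 23.8 = 349.33 J/(kg.K)
Ve = sqrt(2 * 1.18 / (1.18 - 1) * 349.33 * 2849) = 3612 m/s

3612 m/s


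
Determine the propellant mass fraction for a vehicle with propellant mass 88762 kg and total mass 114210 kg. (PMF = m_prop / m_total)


PMF = 88762 / 114210 = 0.777

0.777


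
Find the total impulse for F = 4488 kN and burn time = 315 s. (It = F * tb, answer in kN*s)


It = 4488 * 315 = 1413720 kN*s

1413720 kN*s


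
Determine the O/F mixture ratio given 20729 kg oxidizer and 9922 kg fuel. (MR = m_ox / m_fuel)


MR = 20729 / 9922 = 2.09

2.09


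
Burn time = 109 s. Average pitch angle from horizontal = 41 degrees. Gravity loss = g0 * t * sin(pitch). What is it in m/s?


GL = 9.81 * 109 * sin(41 deg) = 702 m/s

702 m/s


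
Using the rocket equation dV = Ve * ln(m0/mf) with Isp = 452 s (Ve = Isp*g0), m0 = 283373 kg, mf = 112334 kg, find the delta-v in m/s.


Ve = 452 * 9.81 = 4434.12 m/s
dV = 4434.12 * ln(283373/112334) = 4103 m/s

4103 m/s


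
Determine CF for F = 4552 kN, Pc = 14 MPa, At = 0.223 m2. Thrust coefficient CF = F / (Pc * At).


CF = 4552000 / (14e6 * 0.223) = 1.46

1.46


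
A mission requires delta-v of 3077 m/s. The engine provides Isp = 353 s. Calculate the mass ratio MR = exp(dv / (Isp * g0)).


Ve = 353 * 9.81 = 3462.93 m/s
MR = exp(3077 / 3462.93) = 2.432

2.432


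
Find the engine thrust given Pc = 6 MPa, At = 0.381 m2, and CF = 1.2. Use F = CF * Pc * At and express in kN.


F = 1.2 * 6e6 * 0.381 = 2.7432e+06 N = 2743.2 kN

2743.2 kN


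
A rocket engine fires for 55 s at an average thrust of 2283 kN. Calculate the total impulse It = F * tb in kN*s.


It = 2283 * 55 = 125565 kN*s

125565 kN*s


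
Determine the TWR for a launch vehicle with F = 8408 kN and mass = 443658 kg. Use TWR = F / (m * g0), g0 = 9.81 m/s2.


TWR = 8408000 / (443658 * 9.81) = 1.93

1.93


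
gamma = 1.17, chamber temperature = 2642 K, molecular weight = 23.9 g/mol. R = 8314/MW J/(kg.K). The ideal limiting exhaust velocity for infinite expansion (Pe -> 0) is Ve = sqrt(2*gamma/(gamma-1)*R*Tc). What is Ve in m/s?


R = 8314 / 23.9 = 347.87 J/(kg.K)
Ve = sqrt(2 * 1.17 / (1.17 - 1) * 347.87 * 2642) = 3557 m/s

3557 m/s


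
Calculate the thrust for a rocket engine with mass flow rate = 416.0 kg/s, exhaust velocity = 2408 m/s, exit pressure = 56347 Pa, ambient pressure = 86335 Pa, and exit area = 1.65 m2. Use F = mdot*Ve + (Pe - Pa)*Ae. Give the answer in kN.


F = 416.0 * 2408 + (56347 - 86335) * 1.65 = 952248.0 N = 952.2 kN

952.2 kN


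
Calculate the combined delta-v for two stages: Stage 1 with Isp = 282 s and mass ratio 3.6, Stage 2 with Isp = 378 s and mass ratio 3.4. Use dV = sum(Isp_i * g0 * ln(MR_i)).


dV1 = 282 * 9.81 * ln(3.6) = 3543.6 m/s
dV2 = 378 * 9.81 * ln(3.4) = 4538.0 m/s
Total dV = 3543.6 + 4538.0 = 8081.6 m/s ~ 8082 m/s

8082 m/s


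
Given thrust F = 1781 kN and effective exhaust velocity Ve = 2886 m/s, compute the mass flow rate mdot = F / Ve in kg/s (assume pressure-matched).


mdot = F / Ve = 1781000 / 2886 = 617.1 kg/s

617.1 kg/s


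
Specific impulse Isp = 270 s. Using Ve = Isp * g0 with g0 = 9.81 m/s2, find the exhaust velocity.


Ve = Isp * g0 = 270 * 9.81 = 2648.7 m/s

2648.7 m/s


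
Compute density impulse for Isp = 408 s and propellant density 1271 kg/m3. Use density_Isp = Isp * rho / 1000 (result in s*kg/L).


rho*Isp = 408 * 1271 / 1000 = 519 s*kg/L

519 s*kg/L
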